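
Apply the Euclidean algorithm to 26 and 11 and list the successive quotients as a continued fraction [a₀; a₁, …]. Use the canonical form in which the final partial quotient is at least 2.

[2; 2, 1, 3]

26 ÷ 11 → quotient 2, remainder 4
11 ÷ 4 → quotient 2, remainder 3
4 ÷ 3 → quotient 1, remainder 1
3 ÷ 1 → quotient 3, remainder 0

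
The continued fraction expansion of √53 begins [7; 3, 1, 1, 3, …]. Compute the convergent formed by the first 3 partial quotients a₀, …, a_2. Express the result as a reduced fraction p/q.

a_0 = 7: 7/1
a_1 = 3: 22/3
a_2 = 1: 29/4

29/4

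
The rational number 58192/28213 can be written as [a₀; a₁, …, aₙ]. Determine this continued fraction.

⌊58192/28213⌋ = 2, remainder 1766
⌊28213/1766⌋ = 15, remainder 1723
⌊1766/1723⌋ = 1, remainder 43
⌊1723/43⌋ = 40, remainder 3
⌊43/3⌋ = 14, remainder 1
⌊3/1⌋ = 3, remainder 0

[2; 15, 1, 40, 14, 3]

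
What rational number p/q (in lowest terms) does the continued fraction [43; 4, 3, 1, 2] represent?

2032/47

Collapse the nested fraction from the inside out:
Start with 2.
1 + 1/(2/1) = 1 + 1/2 = 3/2
3 + 1/(3/2) = 3 + 2/3 = 11/3
4 + 1/(11/3) = 4 + 3/11 = 47/11
43 + 1/(47/11) = 43 + 11/47 = 2032/47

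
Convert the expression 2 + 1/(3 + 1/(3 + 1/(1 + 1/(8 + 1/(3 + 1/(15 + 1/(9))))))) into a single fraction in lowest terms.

113751/49306

Build up convergents one term at a time:
a_0 = 2: 2/1
a_1 = 3: 7/3
a_2 = 3: 23/10
a_3 = 1: 30/13
a_4 = 8: 263/114
a_5 = 3: 819/355
a_6 = 15: 12548/5439
a_7 = 9: 113751/49306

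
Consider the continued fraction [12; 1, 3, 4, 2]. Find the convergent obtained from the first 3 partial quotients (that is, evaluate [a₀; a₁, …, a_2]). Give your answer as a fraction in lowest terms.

51/4

Start with 3.
1 + 1/(3/1) = 1 + 1/3 = 4/3
12 + 1/(4/3) = 12 + 3/4 = 51/4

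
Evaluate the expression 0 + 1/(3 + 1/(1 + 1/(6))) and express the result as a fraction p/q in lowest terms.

a_0 = 0: 0/1
a_1 = 3: 1/3
a_2 = 1: 1/4
a_3 = 6: 7/27

7/27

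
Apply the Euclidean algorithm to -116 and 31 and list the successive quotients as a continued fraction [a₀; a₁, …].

-116 ÷ 31 → quotient -4, remainder 8
31 ÷ 8 → quotient 3, remainder 7
8 ÷ 7 → quotient 1, remainder 1
7 ÷ 1 → quotient 7, remainder 0

[-4; 3, 1, 7]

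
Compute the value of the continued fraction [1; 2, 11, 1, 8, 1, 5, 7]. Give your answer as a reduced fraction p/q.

a_0 = 1: 1/1
a_1 = 2: 3/2
a_2 = 11: 34/23
a_3 = 1: 37/25
a_4 = 8: 330/223
a_5 = 1: 367/248
a_6 = 5: 2165/1463
a_7 = 7: 15522/10489

15522/10489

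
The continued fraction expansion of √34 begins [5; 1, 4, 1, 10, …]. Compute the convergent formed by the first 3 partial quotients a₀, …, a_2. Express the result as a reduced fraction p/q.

29/5

Start with 4.
1 + 1/(4/1) = 1 + 1/4 = 5/4
5 + 1/(5/4) = 5 + 4/5 = 29/5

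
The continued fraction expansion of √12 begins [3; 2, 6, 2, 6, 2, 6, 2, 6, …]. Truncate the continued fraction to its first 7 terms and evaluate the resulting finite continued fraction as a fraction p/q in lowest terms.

a_0 = 3: 3/1
a_1 = 2: 7/2
a_2 = 6: 45/13
a_3 = 2: 97/28
a_4 = 6: 627/181
a_5 = 2: 1351/390
a_6 = 6: 8733/2521

8733/2521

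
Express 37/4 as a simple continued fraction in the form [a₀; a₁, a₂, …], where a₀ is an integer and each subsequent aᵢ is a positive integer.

Run the Euclidean algorithm, recording each quotient:
37 ÷ 4 → quotient 9, remainder 1
4 ÷ 1 → quotient 4, remainder 0

[9; 4]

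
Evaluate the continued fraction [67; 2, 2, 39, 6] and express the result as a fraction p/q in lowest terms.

80005/1187

Start with 6.
39 + 1/(6/1) = 39 + 1/6 = 235/6
2 + 1/(235/6) = 2 + 6/235 = 476/235
2 + 1/(476/235) = 2 + 235/476 = 1187/476
67 + 1/(1187/476) = 67 + 476/1187 = 80005/1187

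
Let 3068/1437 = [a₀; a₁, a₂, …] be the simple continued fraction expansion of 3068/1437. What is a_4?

⌊3068/1437⌋ = 2, remainder 194
⌊1437/194⌋ = 7, remainder 79
⌊194/79⌋ = 2, remainder 36
⌊79/36⌋ = 2, remainder 7
⌊36/7⌋ = 5, remainder 1

5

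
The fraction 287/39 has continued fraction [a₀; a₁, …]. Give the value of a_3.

3

287 ÷ 39 → quotient 7, remainder 14
39 ÷ 14 → quotient 2, remainder 11
14 ÷ 11 → quotient 1, remainder 3
11 ÷ 3 → quotient 3, remainder 2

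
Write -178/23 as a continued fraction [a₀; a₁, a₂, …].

Repeatedly divide and take the remainder:
⌊-178/23⌋ = -8, remainder 6
⌊23/6⌋ = 3, remainder 5
⌊6/5⌋ = 1, remainder 1
⌊5/1⌋ = 5, remainder 0

[-8; 3, 1, 5]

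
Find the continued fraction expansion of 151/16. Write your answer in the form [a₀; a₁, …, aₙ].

⌊151/16⌋ = 9, remainder 7
⌊16/7⌋ = 2, remainder 2
⌊7/2⌋ = 3, remainder 1
⌊2/1⌋ = 2, remainder 0

[9; 2, 3, 2]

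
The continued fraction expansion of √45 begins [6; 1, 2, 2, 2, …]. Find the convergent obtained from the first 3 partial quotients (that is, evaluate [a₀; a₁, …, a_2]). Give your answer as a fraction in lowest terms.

20/3

Start with 2.
1 + 1/(2/1) = 1 + 1/2 = 3/2
6 + 1/(3/2) = 6 + 2/3 = 20/3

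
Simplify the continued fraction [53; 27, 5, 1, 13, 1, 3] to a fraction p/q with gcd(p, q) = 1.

504327/9509

Compute successive convergents:
a_0 = 53: 53/1
a_1 = 27: 1432/27
a_2 = 5: 7213/136
a_3 = 1: 8645/163
a_4 = 13: 119598/2255
a_5 = 1: 128243/2418
a_6 = 3: 504327/9509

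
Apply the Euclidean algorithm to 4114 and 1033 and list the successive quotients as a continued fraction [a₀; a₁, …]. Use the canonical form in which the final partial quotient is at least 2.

Repeatedly divide and take the remainder:
4114 ÷ 1033 → quotient 3, remainder 1015
1033 ÷ 1015 → quotient 1, remainder 18
1015 ÷ 18 → quotient 56, remainder 7
18 ÷ 7 → quotient 2, remainder 4
7 ÷ 4 → quotient 1, remainder 3
4 ÷ 3 → quotient 1, remainder 1
3 ÷ 1 → quotient 3, remainder 0

[3; 1, 56, 2, 1, 1, 3]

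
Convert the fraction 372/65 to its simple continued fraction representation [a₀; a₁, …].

[5; 1, 2, 1, 1, 1, 1, 3]

Repeatedly divide and take the remainder:
372 ÷ 65 → quotient 5, remainder 47
65 ÷ 47 → quotient 1, remainder 18
47 ÷ 18 → quotient 2, remainder 11
18 ÷ 11 → quotient 1, remainder 7
11 ÷ 7 → quotient 1, remainder 4
7 ÷ 4 → quotient 1, remainder 3
4 ÷ 3 → quotient 1, remainder 1
3 ÷ 1 → quotient 3, remainder 0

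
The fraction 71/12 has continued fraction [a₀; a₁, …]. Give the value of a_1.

⌊71/12⌋ = 5, remainder 11
⌊12/11⌋ = 1, remainder 1

1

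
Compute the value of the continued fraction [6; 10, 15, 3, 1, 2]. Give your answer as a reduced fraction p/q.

a_0 = 6: 6/1
a_1 = 10: 61/10
a_2 = 15: 921/151
a_3 = 3: 2824/463
a_4 = 1: 3745/614
a_5 = 2: 10314/1691

10314/1691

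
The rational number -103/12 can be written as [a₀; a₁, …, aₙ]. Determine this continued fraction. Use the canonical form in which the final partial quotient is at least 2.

[-9; 2, 2, 2]

-103 ÷ 12 → quotient -9, remainder 5
12 ÷ 5 → quotient 2, remainder 2
5 ÷ 2 → quotient 2, remainder 1
2 ÷ 1 → quotient 2, remainder 0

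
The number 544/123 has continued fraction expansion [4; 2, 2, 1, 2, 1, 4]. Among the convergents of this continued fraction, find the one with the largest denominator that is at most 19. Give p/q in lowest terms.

List convergents until the denominator exceeds the bound:
a_0 = 4: 4/1  (≤ bound)
a_1 = 2: 9/2  (≤ bound)
a_2 = 2: 22/5  (≤ bound)
a_3 = 1: 31/7  (≤ bound)
a_4 = 2: 84/19  (≤ bound)
a_5 = 1: 115/26  (> 19, stop)

84/19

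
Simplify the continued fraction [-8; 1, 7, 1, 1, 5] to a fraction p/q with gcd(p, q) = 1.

a_0 = -8: -8/1
a_1 = 1: -7/1
a_2 = 7: -57/8
a_3 = 1: -64/9
a_4 = 1: -121/17
a_5 = 5: -669/94

-669/94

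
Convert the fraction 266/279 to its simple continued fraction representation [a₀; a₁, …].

[0; 1, 20, 2, 6]

266 = 0·279 + 266, so a_0 = 0
279 = 1·266 + 13, so a_1 = 1
266 = 20·13 + 6, so a_2 = 20
13 = 2·6 + 1, so a_3 = 2
6 = 6·1 + 0, so a_4 = 6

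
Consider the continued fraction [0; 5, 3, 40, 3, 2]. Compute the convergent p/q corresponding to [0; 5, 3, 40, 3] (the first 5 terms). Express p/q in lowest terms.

Build up convergents one term at a time:
a_0 = 0: 0/1
a_1 = 5: 1/5
a_2 = 3: 3/16
a_3 = 40: 121/645
a_4 = 3: 366/1951

366/1951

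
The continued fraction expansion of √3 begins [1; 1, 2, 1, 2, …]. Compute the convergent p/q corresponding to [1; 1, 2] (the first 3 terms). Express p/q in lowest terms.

Use the convergent recurrence hₖ = aₖ·hₖ₋₁ + hₖ₋₂ (and likewise for the denominators kₖ):
a_0 = 1: 1/1
a_1 = 1: 2/1
a_2 = 2: 5/3

5/3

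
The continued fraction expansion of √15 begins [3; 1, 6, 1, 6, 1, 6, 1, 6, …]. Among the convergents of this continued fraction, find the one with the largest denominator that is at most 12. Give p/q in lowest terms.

31/8

a_0 = 3: 3/1  (≤ bound)
a_1 = 1: 4/1  (≤ bound)
a_2 = 6: 27/7  (≤ bound)
a_3 = 1: 31/8  (≤ bound)
a_4 = 6: 213/55  (> 12, stop)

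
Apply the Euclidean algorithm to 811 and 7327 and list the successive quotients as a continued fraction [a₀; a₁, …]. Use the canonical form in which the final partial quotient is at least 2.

⌊811/7327⌋ = 0, remainder 811
⌊7327/811⌋ = 9, remainder 28
⌊811/28⌋ = 28, remainder 27
⌊28/27⌋ = 1, remainder 1
⌊27/1⌋ = 27, remainder 0

[0; 9, 28, 1, 27]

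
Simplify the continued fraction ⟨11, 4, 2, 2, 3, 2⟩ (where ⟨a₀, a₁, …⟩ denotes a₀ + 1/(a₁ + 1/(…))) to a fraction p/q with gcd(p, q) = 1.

1931/172

a_0 = 11: 11/1
a_1 = 4: 45/4
a_2 = 2: 101/9
a_3 = 2: 247/22
a_4 = 3: 842/75
a_5 = 2: 1931/172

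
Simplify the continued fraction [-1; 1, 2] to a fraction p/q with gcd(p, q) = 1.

-1/3

Start with 2.
1 + 1/(2/1) = 1 + 1/2 = 3/2
-1 + 1/(3/2) = -1 + 2/3 = -1/3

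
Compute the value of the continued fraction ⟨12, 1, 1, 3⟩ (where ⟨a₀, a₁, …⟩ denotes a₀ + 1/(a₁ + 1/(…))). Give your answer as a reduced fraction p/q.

Start with 3.
1 + 1/(3/1) = 1 + 1/3 = 4/3
1 + 1/(4/3) = 1 + 3/4 = 7/4
12 + 1/(7/4) = 12 + 4/7 = 88/7

88/7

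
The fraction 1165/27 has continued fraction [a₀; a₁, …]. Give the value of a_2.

1

Apply division with remainder until the remainder is 0:
1165 ÷ 27 → quotient 43, remainder 4
27 ÷ 4 → quotient 6, remainder 3
4 ÷ 3 → quotient 1, remainder 1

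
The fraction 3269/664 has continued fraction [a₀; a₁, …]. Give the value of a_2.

Run the Euclidean algorithm, recording each quotient:
3269 ÷ 664 → quotient 4, remainder 613
664 ÷ 613 → quotient 1, remainder 51
613 ÷ 51 → quotient 12, remainder 1

12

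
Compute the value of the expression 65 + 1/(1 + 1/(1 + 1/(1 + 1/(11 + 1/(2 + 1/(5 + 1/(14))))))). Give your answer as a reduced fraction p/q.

Start with 14.
5 + 1/(14/1) = 5 + 1/14 = 71/14
2 + 1/(71/14) = 2 + 14/71 = 156/71
11 + 1/(156/71) = 11 + 71/156 = 1787/156
1 + 1/(1787/156) = 1 + 156/1787 = 1943/1787
1 + 1/(1943/1787) = 1 + 1787/1943 = 3730/1943
1 + 1/(3730/1943) = 1 + 1943/3730 = 5673/3730
65 + 1/(5673/3730) = 65 + 3730/5673 = 372475/5673

372475/5673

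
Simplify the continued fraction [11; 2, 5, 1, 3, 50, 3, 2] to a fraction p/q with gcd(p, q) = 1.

Collapse the nested fraction from the inside out:
Start with 2.
3 + 1/(2/1) = 3 + 1/2 = 7/2
50 + 1/(7/2) = 50 + 2/7 = 352/7
3 + 1/(352/7) = 3 + 7/352 = 1063/352
1 + 1/(1063/352) = 1 + 352/1063 = 1415/1063
5 + 1/(1415/1063) = 5 + 1063/1415 = 8138/1415
2 + 1/(8138/1415) = 2 + 1415/8138 = 17691/8138
11 + 1/(17691/8138) = 11 + 8138/17691 = 202739/17691

202739/17691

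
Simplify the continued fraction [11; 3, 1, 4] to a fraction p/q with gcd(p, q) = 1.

a_0 = 11: 11/1
a_1 = 3: 34/3
a_2 = 1: 45/4
a_3 = 4: 214/19

214/19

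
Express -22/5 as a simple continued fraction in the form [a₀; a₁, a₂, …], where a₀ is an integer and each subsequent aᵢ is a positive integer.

-22 ÷ 5 → quotient -5, remainder 3
5 ÷ 3 → quotient 1, remainder 2
3 ÷ 2 → quotient 1, remainder 1
2 ÷ 1 → quotient 2, remainder 0

[-5; 1, 1, 2]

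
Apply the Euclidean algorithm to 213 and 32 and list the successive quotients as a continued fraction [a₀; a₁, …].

⌊213/32⌋ = 6, remainder 21
⌊32/21⌋ = 1, remainder 11
⌊21/11⌋ = 1, remainder 10
⌊11/10⌋ = 1, remainder 1
⌊10/1⌋ = 10, remainder 0

[6; 1, 1, 1, 10]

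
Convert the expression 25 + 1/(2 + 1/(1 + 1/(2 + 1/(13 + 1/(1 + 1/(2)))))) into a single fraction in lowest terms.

a_0 = 25: 25/1
a_1 = 2: 51/2
a_2 = 1: 76/3
a_3 = 2: 203/8
a_4 = 13: 2715/107
a_5 = 1: 2918/115
a_6 = 2: 8551/337

8551/337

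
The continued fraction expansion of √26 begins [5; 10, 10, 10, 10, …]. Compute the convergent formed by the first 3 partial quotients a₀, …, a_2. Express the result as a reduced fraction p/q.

Compute successive convergents:
a_0 = 5: 5/1
a_1 = 10: 51/10
a_2 = 10: 515/101

515/101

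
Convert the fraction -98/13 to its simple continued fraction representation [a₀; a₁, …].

-98 = -8·13 + 6, so a_0 = -8
13 = 2·6 + 1, so a_1 = 2
6 = 6·1 + 0, so a_2 = 6

[-8; 2, 6]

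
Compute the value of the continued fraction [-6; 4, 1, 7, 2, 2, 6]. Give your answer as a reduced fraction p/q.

Compute successive convergents:
a_0 = -6: -6/1
a_1 = 4: -23/4
a_2 = 1: -29/5
a_3 = 7: -226/39
a_4 = 2: -481/83
a_5 = 2: -1188/205
a_6 = 6: -7609/1313

-7609/1313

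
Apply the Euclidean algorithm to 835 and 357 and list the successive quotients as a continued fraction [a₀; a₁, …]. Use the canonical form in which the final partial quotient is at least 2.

[2; 2, 1, 19, 6]

835 ÷ 357 → quotient 2, remainder 121
357 ÷ 121 → quotient 2, remainder 115
121 ÷ 115 → quotient 1, remainder 6
115 ÷ 6 → quotient 19, remainder 1
6 ÷ 1 → quotient 6, remainder 0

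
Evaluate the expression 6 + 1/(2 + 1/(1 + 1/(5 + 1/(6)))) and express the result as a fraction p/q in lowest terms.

Collapse the nested fraction from the inside out:
Start with 6.
5 + 1/(6/1) = 5 + 1/6 = 31/6
1 + 1/(31/6) = 1 + 6/31 = 37/31
2 + 1/(37/31) = 2 + 31/37 = 105/37
6 + 1/(105/37) = 6 + 37/105 = 667/105

667/105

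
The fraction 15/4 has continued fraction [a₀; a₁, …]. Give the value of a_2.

15 = 3·4 + 3, so a_0 = 3
4 = 1·3 + 1, so a_1 = 1
3 = 3·1 + 0, so a_2 = 3

3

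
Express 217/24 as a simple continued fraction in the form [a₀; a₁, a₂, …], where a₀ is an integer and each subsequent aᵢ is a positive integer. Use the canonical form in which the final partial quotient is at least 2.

[9; 24]

217 = 9·24 + 1, so a_0 = 9
24 = 24·1 + 0, so a_1 = 24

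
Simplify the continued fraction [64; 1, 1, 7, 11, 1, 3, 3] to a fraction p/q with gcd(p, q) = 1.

Compute successive convergents:
a_0 = 64: 64/1
a_1 = 1: 65/1
a_2 = 1: 129/2
a_3 = 7: 968/15
a_4 = 11: 10777/167
a_5 = 1: 11745/182
a_6 = 3: 46012/713
a_7 = 3: 149781/2321

149781/2321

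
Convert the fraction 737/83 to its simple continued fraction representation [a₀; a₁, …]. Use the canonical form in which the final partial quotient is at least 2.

[8; 1, 7, 3, 3]

Apply division with remainder until the remainder is 0:
737 = 8·83 + 73, so a_0 = 8
83 = 1·73 + 10, so a_1 = 1
73 = 7·10 + 3, so a_2 = 7
10 = 3·3 + 1, so a_3 = 3
3 = 3·1 + 0, so a_4 = 3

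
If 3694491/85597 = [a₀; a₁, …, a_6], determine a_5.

3694491 = 43·85597 + 13820, so a_0 = 43
85597 = 6·13820 + 2677, so a_1 = 6
13820 = 5·2677 + 435, so a_2 = 5
2677 = 6·435 + 67, so a_3 = 6
435 = 6·67 + 33, so a_4 = 6
67 = 2·33 + 1, so a_5 = 2

2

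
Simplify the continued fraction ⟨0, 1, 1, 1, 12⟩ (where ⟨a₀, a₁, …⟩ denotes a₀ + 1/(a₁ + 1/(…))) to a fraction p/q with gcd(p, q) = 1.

Start with 12.
1 + 1/(12/1) = 1 + 1/12 = 13/12
1 + 1/(13/12) = 1 + 12/13 = 25/13
1 + 1/(25/13) = 1 + 13/25 = 38/25
0 + 1/(38/25) = 0 + 25/38 = 25/38

25/38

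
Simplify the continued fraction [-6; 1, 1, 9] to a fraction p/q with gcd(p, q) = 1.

-104/19

a_0 = -6: -6/1
a_1 = 1: -5/1
a_2 = 1: -11/2
a_3 = 9: -104/19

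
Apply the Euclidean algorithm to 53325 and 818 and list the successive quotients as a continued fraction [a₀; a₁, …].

Repeatedly divide and take the remainder:
53325 = 65·818 + 155, so a_0 = 65
818 = 5·155 + 43, so a_1 = 5
155 = 3·43 + 26, so a_2 = 3
43 = 1·26 + 17, so a_3 = 1
26 = 1·17 + 9, so a_4 = 1
17 = 1·9 + 8, so a_5 = 1
9 = 1·8 + 1, so a_6 = 1
8 = 8·1 + 0, so a_7 = 8

[65; 5, 3, 1, 1, 1, 1, 8]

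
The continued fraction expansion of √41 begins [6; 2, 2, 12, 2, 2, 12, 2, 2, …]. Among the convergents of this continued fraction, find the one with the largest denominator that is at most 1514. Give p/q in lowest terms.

a_0 = 6: 6/1  (≤ bound)
a_1 = 2: 13/2  (≤ bound)
a_2 = 2: 32/5  (≤ bound)
a_3 = 12: 397/62  (≤ bound)
a_4 = 2: 826/129  (≤ bound)
a_5 = 2: 2049/320  (≤ bound)
a_6 = 12: 25414/3969  (> 1514, stop)

2049/320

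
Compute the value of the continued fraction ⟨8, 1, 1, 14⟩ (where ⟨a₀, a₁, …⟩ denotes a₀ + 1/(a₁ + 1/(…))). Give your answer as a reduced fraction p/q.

Compute successive convergents:
a_0 = 8: 8/1
a_1 = 1: 9/1
a_2 = 1: 17/2
a_3 = 14: 247/29

247/29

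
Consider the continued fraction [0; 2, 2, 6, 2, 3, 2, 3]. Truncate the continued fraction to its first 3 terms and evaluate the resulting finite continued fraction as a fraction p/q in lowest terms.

a_0 = 0: 0/1
a_1 = 2: 1/2
a_2 = 2: 2/5

2/5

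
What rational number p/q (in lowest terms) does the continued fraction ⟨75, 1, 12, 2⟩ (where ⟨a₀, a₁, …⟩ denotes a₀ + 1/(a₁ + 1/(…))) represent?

2050/27

Compute successive convergents:
a_0 = 75: 75/1
a_1 = 1: 76/1
a_2 = 12: 987/13
a_3 = 2: 2050/27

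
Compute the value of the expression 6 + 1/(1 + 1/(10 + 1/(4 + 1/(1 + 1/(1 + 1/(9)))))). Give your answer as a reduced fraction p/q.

Compute successive convergents:
a_0 = 6: 6/1
a_1 = 1: 7/1
a_2 = 10: 76/11
a_3 = 4: 311/45
a_4 = 1: 387/56
a_5 = 1: 698/101
a_6 = 9: 6669/965

6669/965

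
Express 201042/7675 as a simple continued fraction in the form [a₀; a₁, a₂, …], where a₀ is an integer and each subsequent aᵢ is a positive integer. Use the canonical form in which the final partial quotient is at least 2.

⌊201042/7675⌋ = 26, remainder 1492
⌊7675/1492⌋ = 5, remainder 215
⌊1492/215⌋ = 6, remainder 202
⌊215/202⌋ = 1, remainder 13
⌊202/13⌋ = 15, remainder 7
⌊13/7⌋ = 1, remainder 6
⌊7/6⌋ = 1, remainder 1
⌊6/1⌋ = 6, remainder 0

[26; 5, 6, 1, 15, 1, 1, 6]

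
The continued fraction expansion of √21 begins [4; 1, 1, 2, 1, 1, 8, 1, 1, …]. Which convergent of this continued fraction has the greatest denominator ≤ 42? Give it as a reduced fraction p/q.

55/12

a_0 = 4: 4/1  (≤ bound)
a_1 = 1: 5/1  (≤ bound)
a_2 = 1: 9/2  (≤ bound)
a_3 = 2: 23/5  (≤ bound)
a_4 = 1: 32/7  (≤ bound)
a_5 = 1: 55/12  (≤ bound)
a_6 = 8: 472/103  (> 42, stop)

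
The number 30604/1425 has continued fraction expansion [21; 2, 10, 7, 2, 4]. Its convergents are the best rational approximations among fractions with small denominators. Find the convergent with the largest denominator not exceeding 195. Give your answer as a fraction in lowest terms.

List convergents until the denominator exceeds the bound:
a_0 = 21: 21/1  (≤ bound)
a_1 = 2: 43/2  (≤ bound)
a_2 = 10: 451/21  (≤ bound)
a_3 = 7: 3200/149  (≤ bound)
a_4 = 2: 6851/319  (> 195, stop)

3200/149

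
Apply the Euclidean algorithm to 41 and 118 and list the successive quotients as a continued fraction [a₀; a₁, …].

Run the Euclidean algorithm, recording each quotient:
41 ÷ 118 → quotient 0, remainder 41
118 ÷ 41 → quotient 2, remainder 36
41 ÷ 36 → quotient 1, remainder 5
36 ÷ 5 → quotient 7, remainder 1
5 ÷ 1 → quotient 5, remainder 0

[0; 2, 1, 7, 5]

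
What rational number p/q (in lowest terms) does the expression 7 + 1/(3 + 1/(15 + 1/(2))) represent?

696/95

Compute successive convergents:
a_0 = 7: 7/1
a_1 = 3: 22/3
a_2 = 15: 337/46
a_3 = 2: 696/95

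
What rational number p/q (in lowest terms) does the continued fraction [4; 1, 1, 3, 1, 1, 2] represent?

187/41

Build up convergents one term at a time:
a_0 = 4: 4/1
a_1 = 1: 5/1
a_2 = 1: 9/2
a_3 = 3: 32/7
a_4 = 1: 41/9
a_5 = 1: 73/16
a_6 = 2: 187/41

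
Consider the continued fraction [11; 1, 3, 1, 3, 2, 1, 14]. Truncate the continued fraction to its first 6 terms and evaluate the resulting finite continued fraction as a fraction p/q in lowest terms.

Start with 2.
3 + 1/(2/1) = 3 + 1/2 = 7/2
1 + 1/(7/2) = 1 + 2/7 = 9/7
3 + 1/(9/7) = 3 + 7/9 = 34/9
1 + 1/(34/9) = 1 + 9/34 = 43/34
11 + 1/(43/34) = 11 + 34/43 = 507/43

507/43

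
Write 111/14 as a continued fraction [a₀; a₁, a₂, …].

[7; 1, 13]

111 = 7·14 + 13, so a_0 = 7
14 = 1·13 + 1, so a_1 = 1
13 = 13·1 + 0, so a_2 = 13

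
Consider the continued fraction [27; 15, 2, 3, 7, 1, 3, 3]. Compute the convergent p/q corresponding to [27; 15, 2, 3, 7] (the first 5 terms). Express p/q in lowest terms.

21300/787

Start with 7.
3 + 1/(7/1) = 3 + 1/7 = 22/7
2 + 1/(22/7) = 2 + 7/22 = 51/22
15 + 1/(51/22) = 15 + 22/51 = 787/51
27 + 1/(787/51) = 27 + 51/787 = 21300/787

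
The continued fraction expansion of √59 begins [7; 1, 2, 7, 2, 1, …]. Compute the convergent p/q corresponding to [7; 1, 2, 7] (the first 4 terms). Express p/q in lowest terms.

Start with 7.
2 + 1/(7/1) = 2 + 1/7 = 15/7
1 + 1/(15/7) = 1 + 7/15 = 22/15
7 + 1/(22/15) = 7 + 15/22 = 169/22

169/22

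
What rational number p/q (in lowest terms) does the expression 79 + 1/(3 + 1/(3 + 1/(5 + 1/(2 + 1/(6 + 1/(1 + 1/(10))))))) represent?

745357/9399

Compute successive convergents:
a_0 = 79: 79/1
a_1 = 3: 238/3
a_2 = 3: 793/10
a_3 = 5: 4203/53
a_4 = 2: 9199/116
a_5 = 6: 59397/749
a_6 = 1: 68596/865
a_7 = 10: 745357/9399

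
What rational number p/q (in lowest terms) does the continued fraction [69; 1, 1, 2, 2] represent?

835/12

Start with 2.
2 + 1/(2/1) = 2 + 1/2 = 5/2
1 + 1/(5/2) = 1 + 2/5 = 7/5
1 + 1/(7/5) = 1 + 5/7 = 12/7
69 + 1/(12/7) = 69 + 7/12 = 835/12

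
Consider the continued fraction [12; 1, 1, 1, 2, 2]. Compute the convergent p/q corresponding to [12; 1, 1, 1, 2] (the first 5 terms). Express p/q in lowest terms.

Use the convergent recurrence hₖ = aₖ·hₖ₋₁ + hₖ₋₂ (and likewise for the denominators kₖ):
a_0 = 12: 12/1
a_1 = 1: 13/1
a_2 = 1: 25/2
a_3 = 1: 38/3
a_4 = 2: 101/8

101/8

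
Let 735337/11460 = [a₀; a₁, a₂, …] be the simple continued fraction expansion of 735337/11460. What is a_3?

3

Repeatedly divide and take the remainder:
⌊735337/11460⌋ = 64, remainder 1897
⌊11460/1897⌋ = 6, remainder 78
⌊1897/78⌋ = 24, remainder 25
⌊78/25⌋ = 3, remainder 3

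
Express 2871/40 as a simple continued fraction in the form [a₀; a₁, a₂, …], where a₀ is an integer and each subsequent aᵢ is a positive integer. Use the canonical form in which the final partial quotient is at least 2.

[71; 1, 3, 2, 4]

⌊2871/40⌋ = 71, remainder 31
⌊40/31⌋ = 1, remainder 9
⌊31/9⌋ = 3, remainder 4
⌊9/4⌋ = 2, remainder 1
⌊4/1⌋ = 4, remainder 0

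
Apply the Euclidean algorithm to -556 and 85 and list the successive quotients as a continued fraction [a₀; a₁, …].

-556 ÷ 85 → quotient -7, remainder 39
85 ÷ 39 → quotient 2, remainder 7
39 ÷ 7 → quotient 5, remainder 4
7 ÷ 4 → quotient 1, remainder 3
4 ÷ 3 → quotient 1, remainder 1
3 ÷ 1 → quotient 3, remainder 0

[-7; 2, 5, 1, 1, 3]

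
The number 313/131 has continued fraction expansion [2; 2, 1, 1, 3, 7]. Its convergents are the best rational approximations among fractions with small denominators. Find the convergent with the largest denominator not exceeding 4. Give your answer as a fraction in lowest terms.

7/3

a_0 = 2: 2/1  (≤ bound)
a_1 = 2: 5/2  (≤ bound)
a_2 = 1: 7/3  (≤ bound)
a_3 = 1: 12/5  (> 4, stop)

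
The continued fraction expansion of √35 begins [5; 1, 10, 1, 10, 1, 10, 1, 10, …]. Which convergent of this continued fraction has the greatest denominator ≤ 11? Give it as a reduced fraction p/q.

List convergents until the denominator exceeds the bound:
a_0 = 5: 5/1  (≤ bound)
a_1 = 1: 6/1  (≤ bound)
a_2 = 10: 65/11  (≤ bound)
a_3 = 1: 71/12  (> 11, stop)

65/11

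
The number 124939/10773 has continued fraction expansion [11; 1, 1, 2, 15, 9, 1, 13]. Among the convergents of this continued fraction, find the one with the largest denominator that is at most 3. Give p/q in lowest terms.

a_0 = 11: 11/1  (≤ bound)
a_1 = 1: 12/1  (≤ bound)
a_2 = 1: 23/2  (≤ bound)
a_3 = 2: 58/5  (> 3, stop)

23/2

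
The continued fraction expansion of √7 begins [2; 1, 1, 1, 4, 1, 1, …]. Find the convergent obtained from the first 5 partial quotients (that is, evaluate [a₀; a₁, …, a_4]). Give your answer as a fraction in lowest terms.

37/14

a_0 = 2: 2/1
a_1 = 1: 3/1
a_2 = 1: 5/2
a_3 = 1: 8/3
a_4 = 4: 37/14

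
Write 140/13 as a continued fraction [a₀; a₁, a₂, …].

[10; 1, 3, 3]

Apply division with remainder until the remainder is 0:
⌊140/13⌋ = 10, remainder 10
⌊13/10⌋ = 1, remainder 3
⌊10/3⌋ = 3, remainder 1
⌊3/1⌋ = 3, remainder 0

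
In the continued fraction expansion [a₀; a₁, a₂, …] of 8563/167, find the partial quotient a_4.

1

8563 = 51·167 + 46, so a_0 = 51
167 = 3·46 + 29, so a_1 = 3
46 = 1·29 + 17, so a_2 = 1
29 = 1·17 + 12, so a_3 = 1
17 = 1·12 + 5, so a_4 = 1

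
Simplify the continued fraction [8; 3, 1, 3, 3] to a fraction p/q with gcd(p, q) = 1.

Start with 3.
3 + 1/(3/1) = 3 + 1/3 = 10/3
1 + 1/(10/3) = 1 + 3/10 = 13/10
3 + 1/(13/10) = 3 + 10/13 = 49/13
8 + 1/(49/13) = 8 + 13/49 = 405/49

405/49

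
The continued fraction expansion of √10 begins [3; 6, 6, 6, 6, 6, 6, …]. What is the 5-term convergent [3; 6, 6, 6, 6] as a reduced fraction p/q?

Starting at the tail and folding back:
Start with 6.
6 + 1/(6/1) = 6 + 1/6 = 37/6
6 + 1/(37/6) = 6 + 6/37 = 228/37
6 + 1/(228/37) = 6 + 37/228 = 1405/228
3 + 1/(1405/228) = 3 + 228/1405 = 4443/1405

4443/1405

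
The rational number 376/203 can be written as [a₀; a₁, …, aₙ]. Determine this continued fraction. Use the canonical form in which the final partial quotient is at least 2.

[1; 1, 5, 1, 3, 3, 2]

Run the Euclidean algorithm, recording each quotient:
376 = 1·203 + 173, so a_0 = 1
203 = 1·173 + 30, so a_1 = 1
173 = 5·30 + 23, so a_2 = 5
30 = 1·23 + 7, so a_3 = 1
23 = 3·7 + 2, so a_4 = 3
7 = 3·2 + 1, so a_5 = 3
2 = 2·1 + 0, so a_6 = 2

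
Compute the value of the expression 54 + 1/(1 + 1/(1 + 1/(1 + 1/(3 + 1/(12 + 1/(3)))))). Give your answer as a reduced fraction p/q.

22729/416

Build up convergents one term at a time:
a_0 = 54: 54/1
a_1 = 1: 55/1
a_2 = 1: 109/2
a_3 = 1: 164/3
a_4 = 3: 601/11
a_5 = 12: 7376/135
a_6 = 3: 22729/416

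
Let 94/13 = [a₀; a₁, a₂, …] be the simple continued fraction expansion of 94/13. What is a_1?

⌊94/13⌋ = 7, remainder 3
⌊13/3⌋ = 4, remainder 1

4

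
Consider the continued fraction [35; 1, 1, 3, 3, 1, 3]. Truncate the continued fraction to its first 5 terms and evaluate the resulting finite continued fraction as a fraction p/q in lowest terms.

818/23

Work from the innermost term outward:
Start with 3.
3 + 1/(3/1) = 3 + 1/3 = 10/3
1 + 1/(10/3) = 1 + 3/10 = 13/10
1 + 1/(13/10) = 1 + 10/13 = 23/13
35 + 1/(23/13) = 35 + 13/23 = 818/23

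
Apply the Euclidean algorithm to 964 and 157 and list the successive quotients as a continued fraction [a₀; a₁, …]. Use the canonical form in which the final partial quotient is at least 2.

⌊964/157⌋ = 6, remainder 22
⌊157/22⌋ = 7, remainder 3
⌊22/3⌋ = 7, remainder 1
⌊3/1⌋ = 3, remainder 0

[6; 7, 7, 3]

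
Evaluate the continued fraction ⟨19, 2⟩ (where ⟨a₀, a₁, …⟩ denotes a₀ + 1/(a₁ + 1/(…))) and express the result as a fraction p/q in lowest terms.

39/2

Start with 2.
19 + 1/(2/1) = 19 + 1/2 = 39/2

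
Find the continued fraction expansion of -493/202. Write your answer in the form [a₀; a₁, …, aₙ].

[-3; 1, 1, 3, 1, 2, 2, 3]

Apply division with remainder until the remainder is 0:
⌊-493/202⌋ = -3, remainder 113
⌊202/113⌋ = 1, remainder 89
⌊113/89⌋ = 1, remainder 24
⌊89/24⌋ = 3, remainder 17
⌊24/17⌋ = 1, remainder 7
⌊17/7⌋ = 2, remainder 3
⌊7/3⌋ = 2, remainder 1
⌊3/1⌋ = 3, remainder 0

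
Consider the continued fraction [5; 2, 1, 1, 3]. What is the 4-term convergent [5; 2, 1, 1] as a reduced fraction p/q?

27/5

a_0 = 5: 5/1
a_1 = 2: 11/2
a_2 = 1: 16/3
a_3 = 1: 27/5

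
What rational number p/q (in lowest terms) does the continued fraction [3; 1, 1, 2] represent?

a_0 = 3: 3/1
a_1 = 1: 4/1
a_2 = 1: 7/2
a_3 = 2: 18/5

18/5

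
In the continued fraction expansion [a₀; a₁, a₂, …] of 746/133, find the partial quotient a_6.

Apply division with remainder until the remainder is 0:
⌊746/133⌋ = 5, remainder 81
⌊133/81⌋ = 1, remainder 52
⌊81/52⌋ = 1, remainder 29
⌊52/29⌋ = 1, remainder 23
⌊29/23⌋ = 1, remainder 6
⌊23/6⌋ = 3, remainder 5
⌊6/5⌋ = 1, remainder 1

1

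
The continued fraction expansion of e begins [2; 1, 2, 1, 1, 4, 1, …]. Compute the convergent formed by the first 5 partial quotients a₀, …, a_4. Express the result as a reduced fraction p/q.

19/7

Start with 1.
1 + 1/(1/1) = 1 + 1/1 = 2/1
2 + 1/(2/1) = 2 + 1/2 = 5/2
1 + 1/(5/2) = 1 + 2/5 = 7/5
2 + 1/(7/5) = 2 + 5/7 = 19/7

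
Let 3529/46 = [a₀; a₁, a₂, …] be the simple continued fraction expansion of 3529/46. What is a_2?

3529 ÷ 46 → quotient 76, remainder 33
46 ÷ 33 → quotient 1, remainder 13
33 ÷ 13 → quotient 2, remainder 7

2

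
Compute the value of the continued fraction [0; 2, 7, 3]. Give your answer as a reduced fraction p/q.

22/47

a_0 = 0: 0/1
a_1 = 2: 1/2
a_2 = 7: 7/15
a_3 = 3: 22/47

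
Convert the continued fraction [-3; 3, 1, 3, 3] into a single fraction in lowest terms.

-134/49

Start with 3.
3 + 1/(3/1) = 3 + 1/3 = 10/3
1 + 1/(10/3) = 1 + 3/10 = 13/10
3 + 1/(13/10) = 3 + 10/13 = 49/13
-3 + 1/(49/13) = -3 + 13/49 = -134/49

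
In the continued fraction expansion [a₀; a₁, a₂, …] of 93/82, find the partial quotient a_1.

Run the Euclidean algorithm, recording each quotient:
93 ÷ 82 → quotient 1, remainder 11
82 ÷ 11 → quotient 7, remainder 5

7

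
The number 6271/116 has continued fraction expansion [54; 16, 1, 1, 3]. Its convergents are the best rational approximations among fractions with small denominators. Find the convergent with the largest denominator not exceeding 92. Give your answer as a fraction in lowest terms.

1784/33

a_0 = 54: 54/1  (≤ bound)
a_1 = 16: 865/16  (≤ bound)
a_2 = 1: 919/17  (≤ bound)
a_3 = 1: 1784/33  (≤ bound)
a_4 = 3: 6271/116  (> 92, stop)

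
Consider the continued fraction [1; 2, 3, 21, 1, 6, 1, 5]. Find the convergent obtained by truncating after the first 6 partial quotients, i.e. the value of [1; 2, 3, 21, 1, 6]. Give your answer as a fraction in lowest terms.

1551/1085

Starting at the tail and folding back:
Start with 6.
1 + 1/(6/1) = 1 + 1/6 = 7/6
21 + 1/(7/6) = 21 + 6/7 = 153/7
3 + 1/(153/7) = 3 + 7/153 = 466/153
2 + 1/(466/153) = 2 + 153/466 = 1085/466
1 + 1/(1085/466) = 1 + 466/1085 = 1551/1085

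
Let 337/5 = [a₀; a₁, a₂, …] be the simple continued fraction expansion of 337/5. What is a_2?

Apply division with remainder until the remainder is 0:
337 ÷ 5 → quotient 67, remainder 2
5 ÷ 2 → quotient 2, remainder 1
2 ÷ 1 → quotient 2, remainder 0

2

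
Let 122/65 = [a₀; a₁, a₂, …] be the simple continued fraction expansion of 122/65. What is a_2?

⌊122/65⌋ = 1, remainder 57
⌊65/57⌋ = 1, remainder 8
⌊57/8⌋ = 7, remainder 1

7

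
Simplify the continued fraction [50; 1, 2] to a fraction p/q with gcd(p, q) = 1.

152/3

Use the convergent recurrence hₖ = aₖ·hₖ₋₁ + hₖ₋₂ (and likewise for the denominators kₖ):
a_0 = 50: 50/1
a_1 = 1: 51/1
a_2 = 2: 152/3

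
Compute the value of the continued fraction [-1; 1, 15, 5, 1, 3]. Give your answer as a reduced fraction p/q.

Work from the innermost term outward:
Start with 3.
1 + 1/(3/1) = 1 + 1/3 = 4/3
5 + 1/(4/3) = 5 + 3/4 = 23/4
15 + 1/(23/4) = 15 + 4/23 = 349/23
1 + 1/(349/23) = 1 + 23/349 = 372/349
-1 + 1/(372/349) = -1 + 349/372 = -23/372

-23/372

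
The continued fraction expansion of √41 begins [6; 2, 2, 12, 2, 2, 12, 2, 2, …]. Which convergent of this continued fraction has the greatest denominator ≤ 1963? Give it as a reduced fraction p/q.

2049/320

List convergents until the denominator exceeds the bound:
a_0 = 6: 6/1  (≤ bound)
a_1 = 2: 13/2  (≤ bound)
a_2 = 2: 32/5  (≤ bound)
a_3 = 12: 397/62  (≤ bound)
a_4 = 2: 826/129  (≤ bound)
a_5 = 2: 2049/320  (≤ bound)
a_6 = 12: 25414/3969  (> 1963, stop)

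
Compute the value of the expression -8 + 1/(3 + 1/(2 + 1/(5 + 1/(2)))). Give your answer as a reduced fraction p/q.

Collapse the nested fraction from the inside out:
Start with 2.
5 + 1/(2/1) = 5 + 1/2 = 11/2
2 + 1/(11/2) = 2 + 2/11 = 24/11
3 + 1/(24/11) = 3 + 11/24 = 83/24
-8 + 1/(83/24) = -8 + 24/83 = -640/83

-640/83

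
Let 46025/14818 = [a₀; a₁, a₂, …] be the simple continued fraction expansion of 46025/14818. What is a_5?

46025 = 3·14818 + 1571, so a_0 = 3
14818 = 9·1571 + 679, so a_1 = 9
1571 = 2·679 + 213, so a_2 = 2
679 = 3·213 + 40, so a_3 = 3
213 = 5·40 + 13, so a_4 = 5
40 = 3·13 + 1, so a_5 = 3

3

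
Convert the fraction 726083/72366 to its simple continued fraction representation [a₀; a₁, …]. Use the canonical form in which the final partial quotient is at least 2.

⌊726083/72366⌋ = 10, remainder 2423
⌊72366/2423⌋ = 29, remainder 2099
⌊2423/2099⌋ = 1, remainder 324
⌊2099/324⌋ = 6, remainder 155
⌊324/155⌋ = 2, remainder 14
⌊155/14⌋ = 11, remainder 1
⌊14/1⌋ = 14, remainder 0

[10; 29, 1, 6, 2, 11, 14]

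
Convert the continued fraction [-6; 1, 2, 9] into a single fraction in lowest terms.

-149/28

a_0 = -6: -6/1
a_1 = 1: -5/1
a_2 = 2: -16/3
a_3 = 9: -149/28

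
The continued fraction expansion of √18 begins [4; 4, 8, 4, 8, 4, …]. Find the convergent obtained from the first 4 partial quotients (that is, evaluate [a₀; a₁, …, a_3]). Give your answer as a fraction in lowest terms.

577/136

Collapse the nested fraction from the inside out:
Start with 4.
8 + 1/(4/1) = 8 + 1/4 = 33/4
4 + 1/(33/4) = 4 + 4/33 = 136/33
4 + 1/(136/33) = 4 + 33/136 = 577/136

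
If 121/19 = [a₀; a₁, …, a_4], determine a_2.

Apply division with remainder until the remainder is 0:
⌊121/19⌋ = 6, remainder 7
⌊19/7⌋ = 2, remainder 5
⌊7/5⌋ = 1, remainder 2

1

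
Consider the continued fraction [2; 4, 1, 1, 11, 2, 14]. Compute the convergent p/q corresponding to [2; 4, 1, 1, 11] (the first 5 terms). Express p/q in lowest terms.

231/104

Compute successive convergents:
a_0 = 2: 2/1
a_1 = 4: 9/4
a_2 = 1: 11/5
a_3 = 1: 20/9
a_4 = 11: 231/104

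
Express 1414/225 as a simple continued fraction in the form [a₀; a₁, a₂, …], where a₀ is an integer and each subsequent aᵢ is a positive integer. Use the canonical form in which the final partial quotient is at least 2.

1414 ÷ 225 → quotient 6, remainder 64
225 ÷ 64 → quotient 3, remainder 33
64 ÷ 33 → quotient 1, remainder 31
33 ÷ 31 → quotient 1, remainder 2
31 ÷ 2 → quotient 15, remainder 1
2 ÷ 1 → quotient 2, remainder 0

[6; 3, 1, 1, 15, 2]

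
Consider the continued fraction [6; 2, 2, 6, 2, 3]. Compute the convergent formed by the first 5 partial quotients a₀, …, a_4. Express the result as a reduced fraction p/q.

442/69

Start with 2.
6 + 1/(2/1) = 6 + 1/2 = 13/2
2 + 1/(13/2) = 2 + 2/13 = 28/13
2 + 1/(28/13) = 2 + 13/28 = 69/28
6 + 1/(69/28) = 6 + 28/69 = 442/69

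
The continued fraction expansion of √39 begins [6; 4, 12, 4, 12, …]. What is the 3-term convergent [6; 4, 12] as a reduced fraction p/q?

Starting at the tail and folding back:
Start with 12.
4 + 1/(12/1) = 4 + 1/12 = 49/12
6 + 1/(49/12) = 6 + 12/49 = 306/49

306/49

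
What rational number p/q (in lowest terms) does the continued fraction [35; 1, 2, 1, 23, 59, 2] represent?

404410/11313

Start with 2.
59 + 1/(2/1) = 59 + 1/2 = 119/2
23 + 1/(119/2) = 23 + 2/119 = 2739/119
1 + 1/(2739/119) = 1 + 119/2739 = 2858/2739
2 + 1/(2858/2739) = 2 + 2739/2858 = 8455/2858
1 + 1/(8455/2858) = 1 + 2858/8455 = 11313/8455
35 + 1/(11313/8455) = 35 + 8455/11313 = 404410/11313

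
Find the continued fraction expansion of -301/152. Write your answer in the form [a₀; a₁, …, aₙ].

[-2; 50, 1, 2]

Repeatedly divide and take the remainder:
⌊-301/152⌋ = -2, remainder 3
⌊152/3⌋ = 50, remainder 2
⌊3/2⌋ = 1, remainder 1
⌊2/1⌋ = 2, remainder 0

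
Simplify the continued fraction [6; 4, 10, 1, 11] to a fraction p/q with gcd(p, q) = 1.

3347/536

a_0 = 6: 6/1
a_1 = 4: 25/4
a_2 = 10: 256/41
a_3 = 1: 281/45
a_4 = 11: 3347/536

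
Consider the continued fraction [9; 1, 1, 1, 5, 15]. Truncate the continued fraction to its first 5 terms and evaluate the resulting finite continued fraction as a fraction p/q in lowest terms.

164/17

Use the convergent recurrence hₖ = aₖ·hₖ₋₁ + hₖ₋₂ (and likewise for the denominators kₖ):
a_0 = 9: 9/1
a_1 = 1: 10/1
a_2 = 1: 19/2
a_3 = 1: 29/3
a_4 = 5: 164/17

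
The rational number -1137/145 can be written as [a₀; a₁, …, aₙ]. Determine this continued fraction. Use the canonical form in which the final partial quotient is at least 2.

[-8; 6, 3, 3, 2]

-1137 = -8·145 + 23, so a_0 = -8
145 = 6·23 + 7, so a_1 = 6
23 = 3·7 + 2, so a_2 = 3
7 = 3·2 + 1, so a_3 = 3
2 = 2·1 + 0, so a_4 = 2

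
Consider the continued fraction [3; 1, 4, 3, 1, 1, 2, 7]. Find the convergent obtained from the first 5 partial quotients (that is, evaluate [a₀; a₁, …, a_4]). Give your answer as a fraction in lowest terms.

Collapse the nested fraction from the inside out:
Start with 1.
3 + 1/(1/1) = 3 + 1/1 = 4/1
4 + 1/(4/1) = 4 + 1/4 = 17/4
1 + 1/(17/4) = 1 + 4/17 = 21/17
3 + 1/(21/17) = 3 + 17/21 = 80/21

80/21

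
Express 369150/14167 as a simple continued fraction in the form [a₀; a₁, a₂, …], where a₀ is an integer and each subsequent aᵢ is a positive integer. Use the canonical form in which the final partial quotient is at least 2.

[26; 17, 1, 1, 6, 1, 53]

⌊369150/14167⌋ = 26, remainder 808
⌊14167/808⌋ = 17, remainder 431
⌊808/431⌋ = 1, remainder 377
⌊431/377⌋ = 1, remainder 54
⌊377/54⌋ = 6, remainder 53
⌊54/53⌋ = 1, remainder 1
⌊53/1⌋ = 53, remainder 0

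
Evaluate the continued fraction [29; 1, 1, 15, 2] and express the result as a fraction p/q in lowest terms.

Compute successive convergents:
a_0 = 29: 29/1
a_1 = 1: 30/1
a_2 = 1: 59/2
a_3 = 15: 915/31
a_4 = 2: 1889/64

1889/64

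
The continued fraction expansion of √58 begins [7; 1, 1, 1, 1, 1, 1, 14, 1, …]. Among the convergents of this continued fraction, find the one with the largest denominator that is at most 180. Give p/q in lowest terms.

List convergents until the denominator exceeds the bound:
a_0 = 7: 7/1  (≤ bound)
a_1 = 1: 8/1  (≤ bound)
a_2 = 1: 15/2  (≤ bound)
a_3 = 1: 23/3  (≤ bound)
a_4 = 1: 38/5  (≤ bound)
a_5 = 1: 61/8  (≤ bound)
a_6 = 1: 99/13  (≤ bound)
a_7 = 14: 1447/190  (> 180, stop)

99/13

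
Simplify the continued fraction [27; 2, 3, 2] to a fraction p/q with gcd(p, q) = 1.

a_0 = 27: 27/1
a_1 = 2: 55/2
a_2 = 3: 192/7
a_3 = 2: 439/16

439/16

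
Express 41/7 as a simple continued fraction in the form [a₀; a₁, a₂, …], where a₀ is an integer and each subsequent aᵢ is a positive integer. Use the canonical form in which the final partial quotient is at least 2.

41 ÷ 7 → quotient 5, remainder 6
7 ÷ 6 → quotient 1, remainder 1
6 ÷ 1 → quotient 6, remainder 0

[5; 1, 6]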